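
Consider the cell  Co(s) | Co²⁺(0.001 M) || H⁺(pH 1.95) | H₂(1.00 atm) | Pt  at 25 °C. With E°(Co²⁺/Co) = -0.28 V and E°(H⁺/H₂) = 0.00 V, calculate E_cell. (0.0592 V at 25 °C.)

0.25 V

The hydrogen couple is the cathode, so E°_cell = 0.28 V; n = 2.
[H⁺] = 10^(−1.95) = 0.011 M, and Q = [Co²⁺]·P(H₂) / [H⁺]^2 = 7.94.
E = E° − (0.0592/2) log Q = 0.28 − (0.0592/2)(0.900) = 0.253 V.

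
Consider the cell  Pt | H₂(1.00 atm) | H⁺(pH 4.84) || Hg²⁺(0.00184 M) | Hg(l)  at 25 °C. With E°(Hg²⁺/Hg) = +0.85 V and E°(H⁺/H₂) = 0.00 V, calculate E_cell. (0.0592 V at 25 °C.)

The Hg²⁺/Hg couple is the cathode, so E°_cell = 0.85 V; n = 2.
[H⁺] = 10^(−4.84) = 1.4 × 10^-5 M, and Q = [H⁺]^2 / ([Hg²⁺]·P(H₂)) = 1.14 × 10^-7.
E = E° − (0.0592/2) log Q = 0.85 − (0.0592/2)(-6.945) = 1.056 V.

1.06 V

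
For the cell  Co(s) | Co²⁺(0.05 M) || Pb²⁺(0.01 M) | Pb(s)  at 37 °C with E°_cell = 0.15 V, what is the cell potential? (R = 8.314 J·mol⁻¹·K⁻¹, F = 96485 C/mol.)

0.129 V

Balancing electrons gives n = 2; the reaction quotient is Q = [Co²⁺]/[Pb²⁺] = 5.00.
E = E° − (RT/nF) ln Q = 0.15 − (8.314×310)/(2×96485) × (1.609) = 0.150 − 0.021 = 0.129 V.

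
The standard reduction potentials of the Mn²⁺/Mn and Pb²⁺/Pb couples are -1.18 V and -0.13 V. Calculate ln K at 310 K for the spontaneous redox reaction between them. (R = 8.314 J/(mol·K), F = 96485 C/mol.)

E°_cell = -0.13 − (-1.18) = 1.05 V, with n = 2 electrons transferred.
At equilibrium E = 0, so the Nernst equation gives ln K = nFE°/RT = (2)(96485)(1.05)/((8.314)(310)) = 78.62.

ln K = 78.6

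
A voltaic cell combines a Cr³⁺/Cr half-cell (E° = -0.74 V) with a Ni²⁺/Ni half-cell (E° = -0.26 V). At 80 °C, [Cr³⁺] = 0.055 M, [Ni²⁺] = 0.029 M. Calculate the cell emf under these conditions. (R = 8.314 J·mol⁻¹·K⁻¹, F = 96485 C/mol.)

0.456 V

The Ni²⁺/Ni couple has the higher reduction potential and acts as the cathode, so E°_cell = -0.26 − (-0.74) = 0.48 V.
Balancing electrons gives n = 6; the reaction quotient is Q = [Cr³⁺]^2/[Ni²⁺]^3 = 124.
E = E° − (RT/nF) ln Q = 0.48 − (8.314×353)/(6×96485) × (4.821) = 0.480 − 0.024 = 0.456 V.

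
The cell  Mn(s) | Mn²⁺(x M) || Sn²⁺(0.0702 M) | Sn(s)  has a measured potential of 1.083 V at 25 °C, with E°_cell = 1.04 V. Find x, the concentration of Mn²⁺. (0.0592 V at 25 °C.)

0.0025 M

From the Nernst equation, log Q = n(E° − E)/0.0592 = 2(1.04 − 1.083)/0.0592 = -1.453, so Q = 0.0353.
With Q = [Mn²⁺]/[Sn²⁺] and the known concentrations, [Mn²⁺] in the numerator gives [Mn²⁺] = 0.0025 M.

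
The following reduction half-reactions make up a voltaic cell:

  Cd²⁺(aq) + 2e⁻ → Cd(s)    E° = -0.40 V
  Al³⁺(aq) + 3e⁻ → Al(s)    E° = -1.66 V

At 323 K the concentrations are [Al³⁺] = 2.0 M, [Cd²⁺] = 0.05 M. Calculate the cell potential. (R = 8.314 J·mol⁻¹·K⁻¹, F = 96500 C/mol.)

The Cd²⁺/Cd couple has the higher reduction potential and acts as the cathode, so E°_cell = -0.40 − (-1.66) = 1.26 V.
Balancing electrons gives n = 6; the reaction quotient is Q = [Al³⁺]^2/[Cd²⁺]^3 = 3.2 × 10^4.
E = E° − (RT/nF) ln Q = 1.26 − (8.314×323)/(6×96500) × (10.373) = 1.260 − 0.048 = 1.212 V.

1.21 V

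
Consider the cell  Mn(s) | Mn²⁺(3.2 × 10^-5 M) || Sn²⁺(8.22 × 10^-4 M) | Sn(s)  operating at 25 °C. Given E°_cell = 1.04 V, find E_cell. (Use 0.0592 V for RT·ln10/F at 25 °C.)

Balancing electrons gives n = 2; the reaction quotient is Q = [Mn²⁺]/[Sn²⁺] = 0.0389.
At 25 °C, E = E° − (0.0592/n) log Q = 1.04 − (0.0592/2)(-1.410) = 1.040 + 0.042 = 1.082 V.

1.08 V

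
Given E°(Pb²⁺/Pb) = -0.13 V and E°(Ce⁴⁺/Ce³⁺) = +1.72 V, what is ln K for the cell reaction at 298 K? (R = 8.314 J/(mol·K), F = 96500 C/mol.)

E°_cell = +1.72 − (-0.13) = 1.85 V, with n = 2 electrons transferred.
At equilibrium E = 0, so the Nernst equation gives ln K = nFE°/RT = (2)(96500)(1.85)/((8.314)(298)) = 144.11.

ln K = 144.1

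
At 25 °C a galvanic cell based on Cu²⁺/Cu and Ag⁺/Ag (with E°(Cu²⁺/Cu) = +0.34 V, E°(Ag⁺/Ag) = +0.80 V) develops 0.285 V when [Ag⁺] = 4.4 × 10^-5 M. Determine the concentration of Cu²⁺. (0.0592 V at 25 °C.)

0.0016 M

From the Nernst equation, log Q = n(E° − E)/0.0592 = 2(0.46 − 0.285)/0.0592 = 5.912, so Q = 8.17 × 10^5.
With Q = [Cu²⁺]/[Ag⁺]^2 and the known concentrations, [Cu²⁺] in the numerator gives [Cu²⁺] = 0.0016 M.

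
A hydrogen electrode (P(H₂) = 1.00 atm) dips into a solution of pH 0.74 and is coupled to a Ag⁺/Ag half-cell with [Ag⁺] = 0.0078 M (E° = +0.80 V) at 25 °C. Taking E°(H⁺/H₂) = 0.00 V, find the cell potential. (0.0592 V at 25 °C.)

The Ag⁺/Ag couple is the cathode, so E°_cell = 0.80 V; n = 2.
[H⁺] = 10^(−0.74) = 0.18 M, and Q = [H⁺]^2 / ([Ag⁺]^2·P(H₂)) = 544.
E = E° − (0.0592/2) log Q = 0.80 − (0.0592/2)(2.736) = 0.719 V.

0.72 V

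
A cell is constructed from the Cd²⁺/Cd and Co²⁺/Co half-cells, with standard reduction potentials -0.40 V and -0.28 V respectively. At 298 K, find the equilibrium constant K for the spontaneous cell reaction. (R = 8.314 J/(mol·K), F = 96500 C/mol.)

1.1 × 10^4

E°_cell = -0.28 − (-0.40) = 0.12 V, with n = 2 electrons transferred.
At equilibrium E = 0, so the Nernst equation gives ln K = nFE°/RT = (2)(96500)(0.12)/((8.314)(298)) = 9.35.
K = e^9.35 = 1.1 × 10^4.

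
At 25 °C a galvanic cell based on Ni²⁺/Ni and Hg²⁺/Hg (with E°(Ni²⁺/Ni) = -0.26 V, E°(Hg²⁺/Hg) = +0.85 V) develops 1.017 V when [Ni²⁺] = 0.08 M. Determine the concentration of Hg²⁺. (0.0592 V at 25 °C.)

5.8 × 10^-5 M

From the Nernst equation, log Q = n(E° − E)/0.0592 = 2(1.11 − 1.017)/0.0592 = 3.142, so Q = 1390.
With Q = [Ni²⁺]/[Hg²⁺] and the known concentrations, [Hg²⁺] in the denominator gives [Hg²⁺] = 5.8 × 10^-5 M.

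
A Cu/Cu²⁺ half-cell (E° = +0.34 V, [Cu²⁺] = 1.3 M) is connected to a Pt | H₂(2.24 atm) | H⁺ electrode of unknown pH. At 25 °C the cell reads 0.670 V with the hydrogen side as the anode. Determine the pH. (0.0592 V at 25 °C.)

pH = 5.34

E°_cell = 0.34 V and n = 2.
log Q = n(E° − E)/0.0592 = 2×(0.34 − 0.670)/0.0592 = -11.149.
With Q = [H⁺]^2 / ([Cu²⁺]·P(H₂)), solving for [H⁺] gives log[H⁺] = -5.342, so pH = 5.34.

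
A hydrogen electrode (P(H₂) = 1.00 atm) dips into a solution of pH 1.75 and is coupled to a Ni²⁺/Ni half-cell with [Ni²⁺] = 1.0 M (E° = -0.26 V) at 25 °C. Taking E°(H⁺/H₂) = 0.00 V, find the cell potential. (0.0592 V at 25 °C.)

0.16 V

The hydrogen couple is the cathode, so E°_cell = 0.26 V; n = 2.
[H⁺] = 10^(−1.75) = 0.018 M, and Q = [Ni²⁺]·P(H₂) / [H⁺]^2 = 3160.
E = E° − (0.0592/2) log Q = 0.26 − (0.0592/2)(3.500) = 0.156 V.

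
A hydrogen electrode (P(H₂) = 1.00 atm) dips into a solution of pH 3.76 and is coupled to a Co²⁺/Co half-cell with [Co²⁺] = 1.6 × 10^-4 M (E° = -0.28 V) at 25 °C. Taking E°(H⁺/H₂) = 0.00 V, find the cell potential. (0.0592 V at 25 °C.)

The hydrogen couple is the cathode, so E°_cell = 0.28 V; n = 2.
[H⁺] = 10^(−3.76) = 1.7 × 10^-4 M, and Q = [Co²⁺]·P(H₂) / [H⁺]^2 = 5300.
E = E° − (0.0592/2) log Q = 0.28 − (0.0592/2)(3.724) = 0.170 V.

0.17 V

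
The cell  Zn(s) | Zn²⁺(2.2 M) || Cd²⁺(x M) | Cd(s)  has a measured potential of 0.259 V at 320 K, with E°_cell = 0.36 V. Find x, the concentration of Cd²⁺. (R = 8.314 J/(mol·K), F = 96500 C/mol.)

From the Nernst equation, ln Q = nF(E° − E)/RT = 2×96500×(0.36 − 0.259)/(8.314×320) = 7.327, so Q = 1520.
With Q = [Zn²⁺]/[Cd²⁺] and the known concentrations, [Cd²⁺] in the denominator gives [Cd²⁺] = 0.0014 M.

0.0014 M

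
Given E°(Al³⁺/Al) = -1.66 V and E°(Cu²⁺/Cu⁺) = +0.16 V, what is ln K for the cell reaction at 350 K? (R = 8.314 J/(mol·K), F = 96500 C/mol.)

E°_cell = +0.16 − (-1.66) = 1.82 V, with n = 3 electrons transferred.
At equilibrium E = 0, so the Nernst equation gives ln K = nFE°/RT = (3)(96500)(1.82)/((8.314)(350)) = 181.07.

ln K = 181.1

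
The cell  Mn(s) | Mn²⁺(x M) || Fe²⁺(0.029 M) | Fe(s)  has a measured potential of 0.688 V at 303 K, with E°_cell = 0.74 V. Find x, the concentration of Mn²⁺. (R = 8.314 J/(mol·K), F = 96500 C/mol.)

From the Nernst equation, ln Q = nF(E° − E)/RT = 2×96500×(0.74 − 0.688)/(8.314×303) = 3.984, so Q = 53.7.
With Q = [Mn²⁺]/[Fe²⁺] and the known concentrations, [Mn²⁺] in the numerator gives [Mn²⁺] = 1.6 M.

1.6 M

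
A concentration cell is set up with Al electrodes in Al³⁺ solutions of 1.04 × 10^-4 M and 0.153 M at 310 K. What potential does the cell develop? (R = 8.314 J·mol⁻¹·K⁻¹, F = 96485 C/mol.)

Both half-cells are Al³⁺/Al, so E°_cell = 0. The concentrated side is the cathode; the cell reaction moves Al³⁺ from high to low concentration with n = 3.
Q = [Al³⁺]_dilute/[Al³⁺]_conc = 1.04 × 10^-4/0.153 = 6.8 × 10^-4.
E = 0 − (RT/nF) ln Q = −((8.314×310)/(3×96485))(-7.294) = 0.0649 V.

0.065 V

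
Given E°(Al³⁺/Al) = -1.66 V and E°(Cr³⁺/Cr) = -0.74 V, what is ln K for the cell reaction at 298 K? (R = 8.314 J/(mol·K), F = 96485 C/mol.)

E°_cell = -0.74 − (-1.66) = 0.92 V, with n = 3 electrons transferred.
At equilibrium E = 0, so the Nernst equation gives ln K = nFE°/RT = (3)(96485)(0.92)/((8.314)(298)) = 107.48.

ln K = 107.5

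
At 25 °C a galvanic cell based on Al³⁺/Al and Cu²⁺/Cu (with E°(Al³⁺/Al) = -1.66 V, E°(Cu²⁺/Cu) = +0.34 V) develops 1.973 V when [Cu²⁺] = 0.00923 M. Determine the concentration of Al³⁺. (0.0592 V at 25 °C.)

0.021 M

From the Nernst equation, log Q = n(E° − E)/0.0592 = 6(2.00 − 1.973)/0.0592 = 2.736, so Q = 545.
With Q = [Al³⁺]^2/[Cu²⁺]^3 and the known concentrations, [Al³⁺]^2 in the numerator gives [Al³⁺] = 0.021 M.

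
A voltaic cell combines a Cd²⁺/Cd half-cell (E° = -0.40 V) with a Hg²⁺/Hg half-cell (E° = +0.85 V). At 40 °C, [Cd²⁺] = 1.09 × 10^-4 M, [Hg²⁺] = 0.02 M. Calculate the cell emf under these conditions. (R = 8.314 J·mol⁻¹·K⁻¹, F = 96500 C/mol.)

1.32 V

The Hg²⁺/Hg couple has the higher reduction potential and acts as the cathode, so E°_cell = +0.85 − (-0.40) = 1.25 V.
Balancing electrons gives n = 2; the reaction quotient is Q = [Cd²⁺]/[Hg²⁺] = 0.00545.
E = E° − (RT/nF) ln Q = 1.25 − (8.314×313)/(2×96500) × (-5.212) = 1.250 + 0.070 = 1.320 V.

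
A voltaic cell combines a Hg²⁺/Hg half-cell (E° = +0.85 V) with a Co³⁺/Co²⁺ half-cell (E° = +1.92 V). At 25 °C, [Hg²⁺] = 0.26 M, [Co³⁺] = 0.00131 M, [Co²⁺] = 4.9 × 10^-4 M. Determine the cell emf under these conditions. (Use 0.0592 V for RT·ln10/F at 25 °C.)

The Co³⁺/Co²⁺ couple has the higher reduction potential and acts as the cathode, so E°_cell = +1.92 − (+0.85) = 1.07 V.
Balancing electrons gives n = 2; the reaction quotient is Q = [Hg²⁺]·[Co²⁺]^2/[Co³⁺]^2 = 0.0364.
At 25 °C, E = E° − (0.0592/n) log Q = 1.07 − (0.0592/2)(-1.439) = 1.070 + 0.043 = 1.113 V.

1.11 V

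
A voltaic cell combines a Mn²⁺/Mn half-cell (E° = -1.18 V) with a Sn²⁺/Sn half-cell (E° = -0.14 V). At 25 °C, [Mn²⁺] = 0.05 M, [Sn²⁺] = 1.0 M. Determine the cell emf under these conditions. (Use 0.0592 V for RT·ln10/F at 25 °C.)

1.08 V

The Sn²⁺/Sn couple has the higher reduction potential and acts as the cathode, so E°_cell = -0.14 − (-1.18) = 1.04 V.
Balancing electrons gives n = 2; the reaction quotient is Q = [Mn²⁺]/[Sn²⁺] = 0.0500.
At 25 °C, E = E° − (0.0592/n) log Q = 1.04 − (0.0592/2)(-1.301) = 1.040 + 0.039 = 1.079 V.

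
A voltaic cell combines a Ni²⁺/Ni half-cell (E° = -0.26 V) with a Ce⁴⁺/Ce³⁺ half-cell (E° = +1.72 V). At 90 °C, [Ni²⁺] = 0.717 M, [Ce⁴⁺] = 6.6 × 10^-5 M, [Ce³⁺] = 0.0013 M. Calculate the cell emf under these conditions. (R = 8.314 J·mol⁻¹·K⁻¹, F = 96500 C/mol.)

1.89 V

The Ce⁴⁺/Ce³⁺ couple has the higher reduction potential and acts as the cathode, so E°_cell = +1.72 − (-0.26) = 1.98 V.
Balancing electrons gives n = 2; the reaction quotient is Q = [Ni²⁺]·[Ce³⁺]^2/[Ce⁴⁺]^2 = 278.
E = E° − (RT/nF) ln Q = 1.98 − (8.314×363)/(2×96500) × (5.628) = 1.980 − 0.088 = 1.892 V.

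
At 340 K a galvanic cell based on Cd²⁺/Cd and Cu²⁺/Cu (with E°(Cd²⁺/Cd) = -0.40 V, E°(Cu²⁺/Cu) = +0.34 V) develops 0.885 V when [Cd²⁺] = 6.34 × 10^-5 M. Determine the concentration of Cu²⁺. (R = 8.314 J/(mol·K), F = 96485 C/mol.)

1.3 M

From the Nernst equation, ln Q = nF(E° − E)/RT = 2×96485×(0.74 − 0.885)/(8.314×340) = -9.898, so Q = 5.03 × 10^-5.
With Q = [Cd²⁺]/[Cu²⁺] and the known concentrations, [Cu²⁺] in the denominator gives [Cu²⁺] = 1.3 M.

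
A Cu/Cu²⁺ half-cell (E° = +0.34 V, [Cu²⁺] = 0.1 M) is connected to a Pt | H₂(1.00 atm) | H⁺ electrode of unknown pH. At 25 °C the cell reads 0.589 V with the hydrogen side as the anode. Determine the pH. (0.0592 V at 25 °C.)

E°_cell = 0.34 V and n = 2.
log Q = n(E° − E)/0.0592 = 2×(0.34 − 0.589)/0.0592 = -8.412.
With Q = [H⁺]^2 / ([Cu²⁺]·P(H₂)), solving for [H⁺] gives log[H⁺] = -4.706, so pH = 4.71.

pH = 4.71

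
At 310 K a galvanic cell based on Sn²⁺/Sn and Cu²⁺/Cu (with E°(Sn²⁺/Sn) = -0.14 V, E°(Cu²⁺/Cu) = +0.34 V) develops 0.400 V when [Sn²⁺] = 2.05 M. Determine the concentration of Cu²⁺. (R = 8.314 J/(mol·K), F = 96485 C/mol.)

From the Nernst equation, ln Q = nF(E° − E)/RT = 2×96485×(0.48 − 0.400)/(8.314×310) = 5.990, so Q = 399.
With Q = [Sn²⁺]/[Cu²⁺] and the known concentrations, [Cu²⁺] in the denominator gives [Cu²⁺] = 0.0051 M.

0.0051 M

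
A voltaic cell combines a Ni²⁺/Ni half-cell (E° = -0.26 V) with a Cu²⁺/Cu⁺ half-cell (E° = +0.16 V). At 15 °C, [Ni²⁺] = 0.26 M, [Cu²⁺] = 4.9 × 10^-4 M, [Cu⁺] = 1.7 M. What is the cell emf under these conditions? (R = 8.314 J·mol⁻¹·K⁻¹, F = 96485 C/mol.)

The Cu²⁺/Cu⁺ couple has the higher reduction potential and acts as the cathode, so E°_cell = +0.16 − (-0.26) = 0.42 V.
Balancing electrons gives n = 2; the reaction quotient is Q = [Ni²⁺]·[Cu⁺]^2/[Cu²⁺]^2 = 3.13 × 10^6.
E = E° − (RT/nF) ln Q = 0.42 − (8.314×288)/(2×96485) × (14.956) = 0.420 − 0.186 = 0.234 V.

0.234 V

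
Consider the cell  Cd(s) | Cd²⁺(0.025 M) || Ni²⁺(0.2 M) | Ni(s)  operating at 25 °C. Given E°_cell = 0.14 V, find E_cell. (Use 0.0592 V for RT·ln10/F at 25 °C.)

Balancing electrons gives n = 2; the reaction quotient is Q = [Cd²⁺]/[Ni²⁺] = 0.125.
At 25 °C, E = E° − (0.0592/n) log Q = 0.14 − (0.0592/2)(-0.903) = 0.140 + 0.027 = 0.167 V.

0.167 V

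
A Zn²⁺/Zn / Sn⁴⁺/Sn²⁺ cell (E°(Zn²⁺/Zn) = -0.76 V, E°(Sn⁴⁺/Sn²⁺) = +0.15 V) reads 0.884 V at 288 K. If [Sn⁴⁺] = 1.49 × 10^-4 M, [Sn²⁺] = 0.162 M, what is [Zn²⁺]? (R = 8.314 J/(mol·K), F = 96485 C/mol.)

From the Nernst equation, ln Q = nF(E° − E)/RT = 2×96485×(0.91 − 0.884)/(8.314×288) = 2.095, so Q = 8.13.
With Q = [Zn²⁺]·[Sn²⁺]/[Sn⁴⁺] and the known concentrations, [Zn²⁺] in the numerator gives [Zn²⁺] = 0.0075 M.

0.0075 M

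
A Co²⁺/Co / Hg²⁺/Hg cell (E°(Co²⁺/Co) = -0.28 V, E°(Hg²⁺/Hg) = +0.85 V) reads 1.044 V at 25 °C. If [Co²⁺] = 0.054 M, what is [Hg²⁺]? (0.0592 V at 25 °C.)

From the Nernst equation, log Q = n(E° − E)/0.0592 = 2(1.13 − 1.044)/0.0592 = 2.905, so Q = 804.
With Q = [Co²⁺]/[Hg²⁺] and the known concentrations, [Hg²⁺] in the denominator gives [Hg²⁺] = 6.7 × 10^-5 M.

6.7 × 10^-5 M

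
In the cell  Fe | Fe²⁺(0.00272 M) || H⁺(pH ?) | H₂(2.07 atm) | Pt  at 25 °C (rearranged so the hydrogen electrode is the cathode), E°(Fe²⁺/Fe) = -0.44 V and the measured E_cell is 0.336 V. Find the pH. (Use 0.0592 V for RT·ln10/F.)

pH = 2.88

E°_cell = 0.44 V and n = 2.
log Q = n(E° − E)/0.0592 = 2×(0.44 − 0.336)/0.0592 = 3.514.
With Q = [Fe²⁺]·P(H₂) / [H⁺]^2, solving for [H⁺] gives log[H⁺] = -2.881, so pH = 2.88.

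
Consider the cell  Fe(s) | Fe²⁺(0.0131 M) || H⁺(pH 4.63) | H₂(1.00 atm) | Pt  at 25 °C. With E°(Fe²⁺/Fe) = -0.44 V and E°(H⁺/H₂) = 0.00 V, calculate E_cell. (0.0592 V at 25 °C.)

0.22 V

The hydrogen couple is the cathode, so E°_cell = 0.44 V; n = 2.
[H⁺] = 10^(−4.63) = 2.3 × 10^-5 M, and Q = [Fe²⁺]·P(H₂) / [H⁺]^2 = 2.38 × 10^7.
E = E° − (0.0592/2) log Q = 0.44 − (0.0592/2)(7.377) = 0.222 V.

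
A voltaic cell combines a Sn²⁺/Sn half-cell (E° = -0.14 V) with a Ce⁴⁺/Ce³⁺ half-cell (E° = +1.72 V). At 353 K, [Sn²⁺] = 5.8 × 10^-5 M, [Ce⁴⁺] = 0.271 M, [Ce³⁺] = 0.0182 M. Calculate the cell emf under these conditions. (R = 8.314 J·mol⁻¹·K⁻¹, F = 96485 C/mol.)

The Ce⁴⁺/Ce³⁺ couple has the higher reduction potential and acts as the cathode, so E°_cell = +1.72 − (-0.14) = 1.86 V.
Balancing electrons gives n = 2; the reaction quotient is Q = [Sn²⁺]·[Ce³⁺]^2/[Ce⁴⁺]^2 = 2.62 × 10^-7.
E = E° − (RT/nF) ln Q = 1.86 − (8.314×353)/(2×96485) × (-15.156) = 1.860 + 0.231 = 2.091 V.

2.09 V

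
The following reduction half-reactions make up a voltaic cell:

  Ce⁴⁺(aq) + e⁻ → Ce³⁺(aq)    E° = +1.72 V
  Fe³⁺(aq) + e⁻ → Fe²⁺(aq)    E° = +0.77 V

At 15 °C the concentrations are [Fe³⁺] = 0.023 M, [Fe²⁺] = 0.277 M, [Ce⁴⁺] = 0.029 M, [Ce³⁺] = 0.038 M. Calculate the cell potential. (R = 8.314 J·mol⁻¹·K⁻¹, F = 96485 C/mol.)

1.01 V

The Ce⁴⁺/Ce³⁺ couple has the higher reduction potential and acts as the cathode, so E°_cell = +1.72 − (+0.77) = 0.95 V.
Balancing electrons gives n = 1; the reaction quotient is Q = [Fe³⁺]·[Ce³⁺]/([Fe²⁺]·[Ce⁴⁺]) = 0.109.
E = E° − (RT/nF) ln Q = 0.95 − (8.314×288)/(1×96485) × (-2.218) = 0.950 + 0.055 = 1.005 V.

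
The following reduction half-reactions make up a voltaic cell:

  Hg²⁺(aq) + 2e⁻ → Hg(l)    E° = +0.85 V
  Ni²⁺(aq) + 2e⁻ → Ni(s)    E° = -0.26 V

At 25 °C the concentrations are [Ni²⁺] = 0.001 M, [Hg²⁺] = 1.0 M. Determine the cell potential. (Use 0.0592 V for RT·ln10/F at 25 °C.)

1.20 V

The Hg²⁺/Hg couple has the higher reduction potential and acts as the cathode, so E°_cell = +0.85 − (-0.26) = 1.11 V.
Balancing electrons gives n = 2; the reaction quotient is Q = [Ni²⁺]/[Hg²⁺] = 0.00100.
At 25 °C, E = E° − (0.0592/n) log Q = 1.11 − (0.0592/2)(-3.000) = 1.110 + 0.089 = 1.199 V.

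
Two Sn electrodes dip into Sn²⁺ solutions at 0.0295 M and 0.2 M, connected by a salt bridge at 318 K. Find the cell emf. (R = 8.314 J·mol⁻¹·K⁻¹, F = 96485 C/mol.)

0.026 V

Both half-cells are Sn²⁺/Sn, so E°_cell = 0. The concentrated side is the cathode; the cell reaction moves Sn²⁺ from high to low concentration with n = 2.
Q = [Sn²⁺]_dilute/[Sn²⁺]_conc = 0.0295/0.2 = 0.147.
E = 0 − (RT/nF) ln Q = −((8.314×318)/(2×96485))(-1.914) = 0.0262 V.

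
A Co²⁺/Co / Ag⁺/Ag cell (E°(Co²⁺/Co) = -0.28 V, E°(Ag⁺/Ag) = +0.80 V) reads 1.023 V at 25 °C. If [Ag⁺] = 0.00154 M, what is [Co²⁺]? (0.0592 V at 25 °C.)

From the Nernst equation, log Q = n(E° − E)/0.0592 = 2(1.08 − 1.023)/0.0592 = 1.926, so Q = 84.3.
With Q = [Co²⁺]/[Ag⁺]^2 and the known concentrations, [Co²⁺] in the numerator gives [Co²⁺] = 2 × 10^-4 M.

2 × 10^-4 M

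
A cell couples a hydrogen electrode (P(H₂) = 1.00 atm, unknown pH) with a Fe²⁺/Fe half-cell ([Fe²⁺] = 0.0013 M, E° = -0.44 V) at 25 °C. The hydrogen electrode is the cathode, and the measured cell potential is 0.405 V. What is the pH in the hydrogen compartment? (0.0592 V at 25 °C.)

E°_cell = 0.44 V and n = 2.
log Q = n(E° − E)/0.0592 = 2×(0.44 − 0.405)/0.0592 = 1.182.
With Q = [Fe²⁺]·P(H₂) / [H⁺]^2, solving for [H⁺] gives log[H⁺] = -2.034, so pH = 2.03.

pH = 2.03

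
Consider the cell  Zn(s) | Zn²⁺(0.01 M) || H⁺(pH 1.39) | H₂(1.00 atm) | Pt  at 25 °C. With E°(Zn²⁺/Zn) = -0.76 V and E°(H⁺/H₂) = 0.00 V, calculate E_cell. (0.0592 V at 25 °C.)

The hydrogen couple is the cathode, so E°_cell = 0.76 V; n = 2.
[H⁺] = 10^(−1.39) = 0.041 M, and Q = [Zn²⁺]·P(H₂) / [H⁺]^2 = 6.03.
E = E° − (0.0592/2) log Q = 0.76 − (0.0592/2)(0.780) = 0.737 V.

0.74 V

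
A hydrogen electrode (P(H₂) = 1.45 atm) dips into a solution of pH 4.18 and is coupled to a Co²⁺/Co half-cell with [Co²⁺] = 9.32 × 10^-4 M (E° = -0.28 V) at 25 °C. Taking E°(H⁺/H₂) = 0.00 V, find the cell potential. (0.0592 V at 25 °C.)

The hydrogen couple is the cathode, so E°_cell = 0.28 V; n = 2.
[H⁺] = 10^(−4.18) = 6.6 × 10^-5 M, and Q = [Co²⁺]·P(H₂) / [H⁺]^2 = 3.1 × 10^5.
E = E° − (0.0592/2) log Q = 0.28 − (0.0592/2)(5.491) = 0.117 V.

0.12 V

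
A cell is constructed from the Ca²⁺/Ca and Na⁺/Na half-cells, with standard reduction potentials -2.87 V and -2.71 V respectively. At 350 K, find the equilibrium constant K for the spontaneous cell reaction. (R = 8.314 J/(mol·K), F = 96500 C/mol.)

E°_cell = -2.71 − (-2.87) = 0.16 V, with n = 2 electrons transferred.
At equilibrium E = 0, so the Nernst equation gives ln K = nFE°/RT = (2)(96500)(0.16)/((8.314)(350)) = 10.61.
K = e^10.61 = 4.1 × 10^4.

4.1 × 10^4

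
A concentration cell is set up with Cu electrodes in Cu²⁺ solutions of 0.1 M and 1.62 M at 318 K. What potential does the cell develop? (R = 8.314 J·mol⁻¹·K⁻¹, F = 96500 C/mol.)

0.038 V

Both half-cells are Cu²⁺/Cu, so E°_cell = 0. The concentrated side is the cathode; the cell reaction moves Cu²⁺ from high to low concentration with n = 2.
Q = [Cu²⁺]_dilute/[Cu²⁺]_conc = 0.1/1.62 = 0.0617.
E = 0 − (RT/nF) ln Q = −((8.314×318)/(2×96500))(-2.785) = 0.0382 V.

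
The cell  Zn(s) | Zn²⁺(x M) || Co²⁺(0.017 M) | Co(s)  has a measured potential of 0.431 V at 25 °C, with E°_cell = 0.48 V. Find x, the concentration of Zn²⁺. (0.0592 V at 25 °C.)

From the Nernst equation, log Q = n(E° − E)/0.0592 = 2(0.48 − 0.431)/0.0592 = 1.655, so Q = 45.2.
With Q = [Zn²⁺]/[Co²⁺] and the known concentrations, [Zn²⁺] in the numerator gives [Zn²⁺] = 0.77 M.

0.77 M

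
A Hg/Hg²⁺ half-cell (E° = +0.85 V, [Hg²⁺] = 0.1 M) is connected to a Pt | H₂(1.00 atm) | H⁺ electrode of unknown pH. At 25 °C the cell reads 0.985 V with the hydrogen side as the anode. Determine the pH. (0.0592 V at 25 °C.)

pH = 2.78

E°_cell = 0.85 V and n = 2.
log Q = n(E° − E)/0.0592 = 2×(0.85 − 0.985)/0.0592 = -4.561.
With Q = [H⁺]^2 / ([Hg²⁺]·P(H₂)), solving for [H⁺] gives log[H⁺] = -2.780, so pH = 2.78.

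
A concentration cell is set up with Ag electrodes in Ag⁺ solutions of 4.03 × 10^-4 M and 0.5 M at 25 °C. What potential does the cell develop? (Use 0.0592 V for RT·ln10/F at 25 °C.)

Both half-cells are Ag⁺/Ag, so E°_cell = 0. The concentrated side is the cathode; the cell reaction moves Ag⁺ from high to low concentration with n = 1.
Q = [Ag⁺]_dilute/[Ag⁺]_conc = 4.03 × 10^-4/0.5 = 8.06 × 10^-4.
E = 0 − (0.0592/1) log Q = −(0.0592/1)(-3.094) = 0.1832 V.

0.18 V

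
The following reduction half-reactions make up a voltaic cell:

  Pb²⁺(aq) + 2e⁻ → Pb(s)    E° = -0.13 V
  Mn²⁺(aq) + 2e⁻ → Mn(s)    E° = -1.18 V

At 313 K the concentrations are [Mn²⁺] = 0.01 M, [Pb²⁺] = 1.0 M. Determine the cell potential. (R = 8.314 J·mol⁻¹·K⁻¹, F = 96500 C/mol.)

1.11 V

The Pb²⁺/Pb couple has the higher reduction potential and acts as the cathode, so E°_cell = -0.13 − (-1.18) = 1.05 V.
Balancing electrons gives n = 2; the reaction quotient is Q = [Mn²⁺]/[Pb²⁺] = 0.0100.
E = E° − (RT/nF) ln Q = 1.05 − (8.314×313)/(2×96500) × (-4.605) = 1.050 + 0.062 = 1.112 V.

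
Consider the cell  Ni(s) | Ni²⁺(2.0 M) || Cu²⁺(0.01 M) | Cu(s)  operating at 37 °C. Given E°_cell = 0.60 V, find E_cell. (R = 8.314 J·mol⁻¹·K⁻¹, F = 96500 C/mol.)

0.529 V

Balancing electrons gives n = 2; the reaction quotient is Q = [Ni²⁺]/[Cu²⁺] = 200.
E = E° − (RT/nF) ln Q = 0.60 − (8.314×310)/(2×96500) × (5.298) = 0.600 − 0.071 = 0.529 V.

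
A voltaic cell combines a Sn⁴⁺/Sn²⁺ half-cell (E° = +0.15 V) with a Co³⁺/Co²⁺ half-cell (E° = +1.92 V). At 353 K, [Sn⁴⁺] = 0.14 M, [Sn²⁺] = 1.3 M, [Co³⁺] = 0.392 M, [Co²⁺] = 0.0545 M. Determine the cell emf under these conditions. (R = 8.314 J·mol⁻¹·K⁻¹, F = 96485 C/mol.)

The Co³⁺/Co²⁺ couple has the higher reduction potential and acts as the cathode, so E°_cell = +1.92 − (+0.15) = 1.77 V.
Balancing electrons gives n = 2; the reaction quotient is Q = [Sn⁴⁺]·[Co²⁺]^2/([Sn²⁺]·[Co³⁺]^2) = 0.00208.
E = E° − (RT/nF) ln Q = 1.77 − (8.314×353)/(2×96485) × (-6.175) = 1.770 + 0.094 = 1.864 V.

1.86 V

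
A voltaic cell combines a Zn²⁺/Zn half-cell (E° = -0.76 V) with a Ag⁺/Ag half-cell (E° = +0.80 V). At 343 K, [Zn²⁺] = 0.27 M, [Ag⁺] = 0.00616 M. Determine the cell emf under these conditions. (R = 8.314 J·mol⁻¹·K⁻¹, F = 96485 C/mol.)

1.43 V

The Ag⁺/Ag couple has the higher reduction potential and acts as the cathode, so E°_cell = +0.80 − (-0.76) = 1.56 V.
Balancing electrons gives n = 2; the reaction quotient is Q = [Zn²⁺]/[Ag⁺]^2 = 7120.
E = E° − (RT/nF) ln Q = 1.56 − (8.314×343)/(2×96485) × (8.870) = 1.560 − 0.131 = 1.429 V.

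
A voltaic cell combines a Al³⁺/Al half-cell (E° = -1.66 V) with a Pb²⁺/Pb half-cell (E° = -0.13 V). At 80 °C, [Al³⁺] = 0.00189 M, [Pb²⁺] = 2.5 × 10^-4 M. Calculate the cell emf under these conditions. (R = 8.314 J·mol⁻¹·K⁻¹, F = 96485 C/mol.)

The Pb²⁺/Pb couple has the higher reduction potential and acts as the cathode, so E°_cell = -0.13 − (-1.66) = 1.53 V.
Balancing electrons gives n = 6; the reaction quotient is Q = [Al³⁺]^2/[Pb²⁺]^3 = 2.29 × 10^5.
E = E° − (RT/nF) ln Q = 1.53 − (8.314×353)/(6×96485) × (12.340) = 1.530 − 0.063 = 1.467 V.

1.47 V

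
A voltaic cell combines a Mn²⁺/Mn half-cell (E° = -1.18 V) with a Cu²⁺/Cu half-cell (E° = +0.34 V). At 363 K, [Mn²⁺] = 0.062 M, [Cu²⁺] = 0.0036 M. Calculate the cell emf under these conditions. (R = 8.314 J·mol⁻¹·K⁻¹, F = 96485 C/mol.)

1.48 V

The Cu²⁺/Cu couple has the higher reduction potential and acts as the cathode, so E°_cell = +0.34 − (-1.18) = 1.52 V.
Balancing electrons gives n = 2; the reaction quotient is Q = [Mn²⁺]/[Cu²⁺] = 17.2.
E = E° − (RT/nF) ln Q = 1.52 − (8.314×363)/(2×96485) × (2.846) = 1.520 − 0.045 = 1.475 V.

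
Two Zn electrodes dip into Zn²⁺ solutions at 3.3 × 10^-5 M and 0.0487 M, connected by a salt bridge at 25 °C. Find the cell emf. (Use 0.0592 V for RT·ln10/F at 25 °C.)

0.094 V

Both half-cells are Zn²⁺/Zn, so E°_cell = 0. The concentrated side is the cathode; the cell reaction moves Zn²⁺ from high to low concentration with n = 2.
Q = [Zn²⁺]_dilute/[Zn²⁺]_conc = 3.3 × 10^-5/0.0487 = 6.78 × 10^-4.
E = 0 − (0.0592/2) log Q = −(0.0592/2)(-3.169) = 0.0938 V.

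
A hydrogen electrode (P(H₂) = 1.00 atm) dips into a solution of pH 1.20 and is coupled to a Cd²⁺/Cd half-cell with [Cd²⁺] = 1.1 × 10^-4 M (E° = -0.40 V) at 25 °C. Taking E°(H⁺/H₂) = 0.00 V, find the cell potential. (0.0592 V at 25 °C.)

The hydrogen couple is the cathode, so E°_cell = 0.40 V; n = 2.
[H⁺] = 10^(−1.20) = 0.063 M, and Q = [Cd²⁺]·P(H₂) / [H⁺]^2 = 0.0276.
E = E° − (0.0592/2) log Q = 0.40 − (0.0592/2)(-1.559) = 0.446 V.

0.45 V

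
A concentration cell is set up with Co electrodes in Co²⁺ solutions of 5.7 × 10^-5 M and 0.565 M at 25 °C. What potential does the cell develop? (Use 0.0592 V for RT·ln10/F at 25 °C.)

Both half-cells are Co²⁺/Co, so E°_cell = 0. The concentrated side is the cathode; the cell reaction moves Co²⁺ from high to low concentration with n = 2.
Q = [Co²⁺]_dilute/[Co²⁺]_conc = 5.7 × 10^-5/0.565 = 1.01 × 10^-4.
E = 0 − (0.0592/2) log Q = −(0.0592/2)(-3.996) = 0.1183 V.

0.12 V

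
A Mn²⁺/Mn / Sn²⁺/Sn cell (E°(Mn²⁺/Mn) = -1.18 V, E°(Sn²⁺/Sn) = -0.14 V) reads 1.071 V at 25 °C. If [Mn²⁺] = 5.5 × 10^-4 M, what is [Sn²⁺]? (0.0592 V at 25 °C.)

From the Nernst equation, log Q = n(E° − E)/0.0592 = 2(1.04 − 1.071)/0.0592 = -1.047, so Q = 0.0897.
With Q = [Mn²⁺]/[Sn²⁺] and the known concentrations, [Sn²⁺] in the denominator gives [Sn²⁺] = 0.0061 M.

0.0061 M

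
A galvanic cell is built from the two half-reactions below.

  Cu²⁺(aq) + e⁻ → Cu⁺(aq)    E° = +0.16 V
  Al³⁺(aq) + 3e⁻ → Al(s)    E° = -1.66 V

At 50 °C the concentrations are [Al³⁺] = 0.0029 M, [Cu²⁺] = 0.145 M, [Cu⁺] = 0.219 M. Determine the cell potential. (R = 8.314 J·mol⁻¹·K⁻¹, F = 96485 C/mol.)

1.86 V

The Cu²⁺/Cu⁺ couple has the higher reduction potential and acts as the cathode, so E°_cell = +0.16 − (-1.66) = 1.82 V.
Balancing electrons gives n = 3; the reaction quotient is Q = [Al³⁺]·[Cu⁺]^3/[Cu²⁺]^3 = 0.00999.
E = E° − (RT/nF) ln Q = 1.82 − (8.314×323)/(3×96485) × (-4.606) = 1.820 + 0.043 = 1.863 V.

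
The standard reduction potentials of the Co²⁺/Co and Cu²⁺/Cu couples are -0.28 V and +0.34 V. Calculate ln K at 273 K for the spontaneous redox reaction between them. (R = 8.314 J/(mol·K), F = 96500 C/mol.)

ln K = 52.7

E°_cell = +0.34 − (-0.28) = 0.62 V, with n = 2 electrons transferred.
At equilibrium E = 0, so the Nernst equation gives ln K = nFE°/RT = (2)(96500)(0.62)/((8.314)(273)) = 52.72.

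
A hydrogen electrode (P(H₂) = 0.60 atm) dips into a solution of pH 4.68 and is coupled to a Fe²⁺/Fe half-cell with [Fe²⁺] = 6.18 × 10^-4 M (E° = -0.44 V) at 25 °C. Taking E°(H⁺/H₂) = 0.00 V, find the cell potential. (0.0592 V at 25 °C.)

0.26 V

The hydrogen couple is the cathode, so E°_cell = 0.44 V; n = 2.
[H⁺] = 10^(−4.68) = 2.1 × 10^-5 M, and Q = [Fe²⁺]·P(H₂) / [H⁺]^2 = 8.49 × 10^5.
E = E° − (0.0592/2) log Q = 0.44 − (0.0592/2)(5.929) = 0.265 V.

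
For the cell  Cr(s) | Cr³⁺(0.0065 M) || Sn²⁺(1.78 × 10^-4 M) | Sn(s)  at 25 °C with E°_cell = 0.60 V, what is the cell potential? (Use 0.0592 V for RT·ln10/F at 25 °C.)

0.532 V

Balancing electrons gives n = 6; the reaction quotient is Q = [Cr³⁺]^2/[Sn²⁺]^3 = 7.49 × 10^6.
At 25 °C, E = E° − (0.0592/n) log Q = 0.60 − (0.0592/6)(6.875) = 0.600 − 0.068 = 0.532 V.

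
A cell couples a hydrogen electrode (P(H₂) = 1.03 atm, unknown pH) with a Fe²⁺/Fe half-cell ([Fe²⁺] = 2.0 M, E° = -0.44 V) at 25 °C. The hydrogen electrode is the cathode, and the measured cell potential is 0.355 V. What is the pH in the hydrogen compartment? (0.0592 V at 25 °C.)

pH = 1.28

E°_cell = 0.44 V and n = 2.
log Q = n(E° − E)/0.0592 = 2×(0.44 − 0.355)/0.0592 = 2.872.
With Q = [Fe²⁺]·P(H₂) / [H⁺]^2, solving for [H⁺] gives log[H⁺] = -1.279, so pH = 1.28.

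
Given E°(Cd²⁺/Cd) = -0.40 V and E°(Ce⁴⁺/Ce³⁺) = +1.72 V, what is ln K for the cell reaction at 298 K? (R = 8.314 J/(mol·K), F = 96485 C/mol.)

E°_cell = +1.72 − (-0.40) = 2.12 V, with n = 2 electrons transferred.
At equilibrium E = 0, so the Nernst equation gives ln K = nFE°/RT = (2)(96485)(2.12)/((8.314)(298)) = 165.12.

ln K = 165.1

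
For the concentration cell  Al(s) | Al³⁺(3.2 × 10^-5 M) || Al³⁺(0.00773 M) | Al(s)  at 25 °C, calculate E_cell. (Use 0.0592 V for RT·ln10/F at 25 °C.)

0.047 V

Both half-cells are Al³⁺/Al, so E°_cell = 0. The concentrated side is the cathode; the cell reaction moves Al³⁺ from high to low concentration with n = 3.
Q = [Al³⁺]_dilute/[Al³⁺]_conc = 3.2 × 10^-5/0.00773 = 0.00414.
E = 0 − (0.0592/3) log Q = −(0.0592/3)(-2.383) = 0.0470 V.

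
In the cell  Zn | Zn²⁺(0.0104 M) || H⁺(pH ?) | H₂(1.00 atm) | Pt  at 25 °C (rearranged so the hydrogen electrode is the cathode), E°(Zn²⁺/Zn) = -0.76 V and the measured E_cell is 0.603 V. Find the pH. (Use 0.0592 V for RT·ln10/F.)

pH = 3.64

E°_cell = 0.76 V and n = 2.
log Q = n(E° − E)/0.0592 = 2×(0.76 − 0.603)/0.0592 = 5.304.
With Q = [Zn²⁺]·P(H₂) / [H⁺]^2, solving for [H⁺] gives log[H⁺] = -3.644, so pH = 3.64.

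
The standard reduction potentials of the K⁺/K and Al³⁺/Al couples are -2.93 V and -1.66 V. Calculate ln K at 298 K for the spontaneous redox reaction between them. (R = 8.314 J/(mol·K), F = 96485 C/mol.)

E°_cell = -1.66 − (-2.93) = 1.27 V, with n = 3 electrons transferred.
At equilibrium E = 0, so the Nernst equation gives ln K = nFE°/RT = (3)(96485)(1.27)/((8.314)(298)) = 148.37.

ln K = 148.4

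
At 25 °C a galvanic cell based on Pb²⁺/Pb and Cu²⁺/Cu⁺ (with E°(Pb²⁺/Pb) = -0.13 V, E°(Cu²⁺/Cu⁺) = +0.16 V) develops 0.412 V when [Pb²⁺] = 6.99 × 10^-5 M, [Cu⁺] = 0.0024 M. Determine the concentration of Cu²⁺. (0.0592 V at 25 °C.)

0.0023 M

From the Nernst equation, log Q = n(E° − E)/0.0592 = 2(0.29 − 0.412)/0.0592 = -4.122, so Q = 7.56 × 10^-5.
With Q = [Pb²⁺]·[Cu⁺]^2/[Cu²⁺]^2 and the known concentrations, [Cu²⁺]^2 in the denominator gives [Cu²⁺] = 0.0023 M.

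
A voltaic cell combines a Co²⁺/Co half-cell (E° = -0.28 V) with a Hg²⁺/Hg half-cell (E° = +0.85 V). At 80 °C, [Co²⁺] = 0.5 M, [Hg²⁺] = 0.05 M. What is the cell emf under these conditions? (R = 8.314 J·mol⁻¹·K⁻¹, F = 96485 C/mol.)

The Hg²⁺/Hg couple has the higher reduction potential and acts as the cathode, so E°_cell = +0.85 − (-0.28) = 1.13 V.
Balancing electrons gives n = 2; the reaction quotient is Q = [Co²⁺]/[Hg²⁺] = 10.0.
E = E° − (RT/nF) ln Q = 1.13 − (8.314×353)/(2×96485) × (2.303) = 1.130 − 0.035 = 1.095 V.

1.09 V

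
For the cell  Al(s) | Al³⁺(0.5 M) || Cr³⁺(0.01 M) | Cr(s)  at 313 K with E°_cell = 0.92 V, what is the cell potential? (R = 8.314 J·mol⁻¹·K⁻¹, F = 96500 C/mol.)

Balancing electrons gives n = 3; the reaction quotient is Q = [Al³⁺]/[Cr³⁺] = 50.0.
E = E° − (RT/nF) ln Q = 0.92 − (8.314×313)/(3×96500) × (3.912) = 0.920 − 0.035 = 0.885 V.

0.885 V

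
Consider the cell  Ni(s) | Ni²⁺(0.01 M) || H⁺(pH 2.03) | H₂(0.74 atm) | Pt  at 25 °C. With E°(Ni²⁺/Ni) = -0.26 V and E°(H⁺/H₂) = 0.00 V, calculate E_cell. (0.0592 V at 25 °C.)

The hydrogen couple is the cathode, so E°_cell = 0.26 V; n = 2.
[H⁺] = 10^(−2.03) = 0.0093 M, and Q = [Ni²⁺]·P(H₂) / [H⁺]^2 = 85.0.
E = E° − (0.0592/2) log Q = 0.26 − (0.0592/2)(1.929) = 0.203 V.

0.20 V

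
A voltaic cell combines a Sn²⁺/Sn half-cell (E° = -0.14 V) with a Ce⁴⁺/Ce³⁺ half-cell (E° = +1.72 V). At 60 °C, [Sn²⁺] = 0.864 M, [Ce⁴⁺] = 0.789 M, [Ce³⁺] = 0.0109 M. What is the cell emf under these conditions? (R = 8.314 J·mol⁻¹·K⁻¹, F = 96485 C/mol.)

The Ce⁴⁺/Ce³⁺ couple has the higher reduction potential and acts as the cathode, so E°_cell = +1.72 − (-0.14) = 1.86 V.
Balancing electrons gives n = 2; the reaction quotient is Q = [Sn²⁺]·[Ce³⁺]^2/[Ce⁴⁺]^2 = 1.65 × 10^-4.
E = E° − (RT/nF) ln Q = 1.86 − (8.314×333)/(2×96485) × (-8.710) = 1.860 + 0.125 = 1.985 V.

1.98 V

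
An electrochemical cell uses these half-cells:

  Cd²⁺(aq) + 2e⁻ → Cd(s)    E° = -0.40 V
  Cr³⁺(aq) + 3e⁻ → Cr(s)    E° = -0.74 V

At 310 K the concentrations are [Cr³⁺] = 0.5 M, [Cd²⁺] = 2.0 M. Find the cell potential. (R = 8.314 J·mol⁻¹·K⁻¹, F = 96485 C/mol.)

0.355 V

The Cd²⁺/Cd couple has the higher reduction potential and acts as the cathode, so E°_cell = -0.40 − (-0.74) = 0.34 V.
Balancing electrons gives n = 6; the reaction quotient is Q = [Cr³⁺]^2/[Cd²⁺]^3 = 0.0312.
E = E° − (RT/nF) ln Q = 0.34 − (8.314×310)/(6×96485) × (-3.466) = 0.340 + 0.015 = 0.355 V.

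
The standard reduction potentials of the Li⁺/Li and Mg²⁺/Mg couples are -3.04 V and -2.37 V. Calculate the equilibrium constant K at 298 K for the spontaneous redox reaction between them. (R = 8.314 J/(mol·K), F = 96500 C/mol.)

4.6 × 10^22

E°_cell = -2.37 − (-3.04) = 0.67 V, with n = 2 electrons transferred.
At equilibrium E = 0, so the Nernst equation gives ln K = nFE°/RT = (2)(96500)(0.67)/((8.314)(298)) = 52.19.
K = e^52.19 = 4.6 × 10^22.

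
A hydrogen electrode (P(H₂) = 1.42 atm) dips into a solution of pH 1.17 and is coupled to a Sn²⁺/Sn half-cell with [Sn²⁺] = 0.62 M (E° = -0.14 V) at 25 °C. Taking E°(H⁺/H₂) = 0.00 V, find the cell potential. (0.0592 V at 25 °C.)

0.072 V

The hydrogen couple is the cathode, so E°_cell = 0.14 V; n = 2.
[H⁺] = 10^(−1.17) = 0.068 M, and Q = [Sn²⁺]·P(H₂) / [H⁺]^2 = 193.
E = E° − (0.0592/2) log Q = 0.14 − (0.0592/2)(2.285) = 0.072 V.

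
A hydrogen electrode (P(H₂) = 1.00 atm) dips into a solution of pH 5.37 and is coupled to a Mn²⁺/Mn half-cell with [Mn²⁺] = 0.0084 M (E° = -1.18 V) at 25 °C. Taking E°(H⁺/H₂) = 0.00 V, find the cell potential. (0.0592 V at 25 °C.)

0.92 V

The hydrogen couple is the cathode, so E°_cell = 1.18 V; n = 2.
[H⁺] = 10^(−5.37) = 4.3 × 10^-6 M, and Q = [Mn²⁺]·P(H₂) / [H⁺]^2 = 4.62 × 10^8.
E = E° − (0.0592/2) log Q = 1.18 − (0.0592/2)(8.664) = 0.924 V.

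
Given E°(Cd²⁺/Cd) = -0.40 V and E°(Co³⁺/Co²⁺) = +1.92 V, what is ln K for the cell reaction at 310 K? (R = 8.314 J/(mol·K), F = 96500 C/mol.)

ln K = 173.7

E°_cell = +1.92 − (-0.40) = 2.32 V, with n = 2 electrons transferred.
At equilibrium E = 0, so the Nernst equation gives ln K = nFE°/RT = (2)(96500)(2.32)/((8.314)(310)) = 173.73.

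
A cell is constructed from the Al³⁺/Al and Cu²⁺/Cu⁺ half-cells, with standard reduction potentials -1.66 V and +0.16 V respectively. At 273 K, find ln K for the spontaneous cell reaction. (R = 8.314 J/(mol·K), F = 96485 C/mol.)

E°_cell = +0.16 − (-1.66) = 1.82 V, with n = 3 electrons transferred.
At equilibrium E = 0, so the Nernst equation gives ln K = nFE°/RT = (3)(96485)(1.82)/((8.314)(273)) = 232.10.

ln K = 232.1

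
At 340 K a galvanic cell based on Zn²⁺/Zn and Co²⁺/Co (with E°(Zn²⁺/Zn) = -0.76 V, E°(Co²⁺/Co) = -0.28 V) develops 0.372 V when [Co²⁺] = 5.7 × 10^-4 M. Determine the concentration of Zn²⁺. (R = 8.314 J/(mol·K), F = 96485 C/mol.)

0.91 M

From the Nernst equation, ln Q = nF(E° − E)/RT = 2×96485×(0.48 − 0.372)/(8.314×340) = 7.373, so Q = 1590.
With Q = [Zn²⁺]/[Co²⁺] and the known concentrations, [Zn²⁺] in the numerator gives [Zn²⁺] = 0.91 M.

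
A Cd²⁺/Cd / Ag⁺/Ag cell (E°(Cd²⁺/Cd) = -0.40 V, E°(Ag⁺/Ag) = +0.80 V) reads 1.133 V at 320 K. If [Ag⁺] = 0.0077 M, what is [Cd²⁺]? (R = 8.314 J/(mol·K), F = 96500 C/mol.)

0.0077 M

From the Nernst equation, ln Q = nF(E° − E)/RT = 2×96500×(1.20 − 1.133)/(8.314×320) = 4.860, so Q = 129.
With Q = [Cd²⁺]/[Ag⁺]^2 and the known concentrations, [Cd²⁺] in the numerator gives [Cd²⁺] = 0.0077 M.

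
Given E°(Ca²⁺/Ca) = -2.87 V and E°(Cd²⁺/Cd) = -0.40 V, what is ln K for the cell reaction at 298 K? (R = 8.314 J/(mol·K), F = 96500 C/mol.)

E°_cell = -0.40 − (-2.87) = 2.47 V, with n = 2 electrons transferred.
At equilibrium E = 0, so the Nernst equation gives ln K = nFE°/RT = (2)(96500)(2.47)/((8.314)(298)) = 192.41.

ln K = 192.4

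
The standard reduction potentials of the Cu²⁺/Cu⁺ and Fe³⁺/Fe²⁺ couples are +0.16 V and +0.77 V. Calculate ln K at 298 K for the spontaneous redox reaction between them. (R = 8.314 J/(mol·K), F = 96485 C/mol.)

ln K = 23.8

E°_cell = +0.77 − (+0.16) = 0.61 V, with n = 1 electron transferred.
At equilibrium E = 0, so the Nernst equation gives ln K = nFE°/RT = (1)(96485)(0.61)/((8.314)(298)) = 23.76.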